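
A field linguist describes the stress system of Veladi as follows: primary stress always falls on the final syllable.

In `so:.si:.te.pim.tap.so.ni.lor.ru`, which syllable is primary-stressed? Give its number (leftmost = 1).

9

The word has 9 syllables; the final syllable is syllable 9 (ru).
Primary stress: syllable 9 → so:.si:.te.pim.tap.so.ni.lor.ˈru.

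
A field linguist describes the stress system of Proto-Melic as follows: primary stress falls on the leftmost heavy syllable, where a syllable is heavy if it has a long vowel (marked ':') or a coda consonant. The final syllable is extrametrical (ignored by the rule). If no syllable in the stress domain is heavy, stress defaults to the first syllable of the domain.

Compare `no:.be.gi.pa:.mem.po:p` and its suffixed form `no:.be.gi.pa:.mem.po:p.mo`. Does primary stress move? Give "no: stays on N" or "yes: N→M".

no: stays on 1

Base `no:.be.gi.pa:.mem.po:p` (6 syllables):
  The final syllable (6, po:p) is extrametrical; the stress domain is syllables 1–5.
  Weights: 1 no: H, 2 be L, 3 gi L, 4 pa: H, 5 mem H.
  Heavy syllables in the domain: 1, 4, 5. The leftmost is syllable 1 (no:).
  → primary stress on syllable 1.
Suffixed `no:.be.gi.pa:.mem.po:p.mo` (7 syllables):
  The final syllable (7, mo) is extrametrical; the stress domain is syllables 1–6.
  Weights: 1 no: H, 2 be L, 3 gi L, 4 pa: H, 5 mem H, 6 po:p H.
  Heavy syllables in the domain: 1, 4, 5, 6. The leftmost is syllable 1 (no:).
  → primary stress on syllable 1.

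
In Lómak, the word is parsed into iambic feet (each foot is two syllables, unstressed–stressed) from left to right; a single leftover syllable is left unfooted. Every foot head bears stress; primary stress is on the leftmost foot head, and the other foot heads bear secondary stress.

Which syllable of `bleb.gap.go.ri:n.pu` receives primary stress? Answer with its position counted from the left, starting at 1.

Parse left to right into iambic (σˈσ) feet: (bleb.ˈgap) (go.ˈri:n) pu. Syllable 5 is left unfooted.
Foot heads (stressed positions): 2, 4.
End Rule Leftmost: primary stress on the leftmost head = syllable 2.
Primary stress: syllable 2 → bleb.ˈgap.go.ri:n.pu.

2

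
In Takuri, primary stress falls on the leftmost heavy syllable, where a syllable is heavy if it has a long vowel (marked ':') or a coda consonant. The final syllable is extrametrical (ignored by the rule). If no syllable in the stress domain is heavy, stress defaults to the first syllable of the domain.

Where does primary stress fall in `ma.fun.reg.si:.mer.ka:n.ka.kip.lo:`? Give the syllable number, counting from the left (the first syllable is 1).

2

The final syllable (9, lo:) is extrametrical; the stress domain is syllables 1–8.
Weights: 1 ma L, 2 fun H, 3 reg H, 4 si: H, 5 mer H, 6 ka:n H, 7 ka L, 8 kip H.
Heavy syllables in the domain: 2, 3, 4, 5, 6, 8. The leftmost is syllable 2 (fun).
Primary stress: syllable 2 → ma.ˈfun.reg.si:.mer.ka:n.ka.kip.lo:.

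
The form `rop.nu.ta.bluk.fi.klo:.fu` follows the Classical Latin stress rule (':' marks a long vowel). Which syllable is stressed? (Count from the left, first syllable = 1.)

Classical Latin: stress the penult if heavy (long vowel or closed), else the antepenult.
Weights: 5 fi L, 6 klo: H, 7 fu L.
The penult (syllable 6, klo:) is heavy, so it takes stress.
Stress on syllable 6: rop.nu.ta.bluk.fi.ˈklo:.fu.

6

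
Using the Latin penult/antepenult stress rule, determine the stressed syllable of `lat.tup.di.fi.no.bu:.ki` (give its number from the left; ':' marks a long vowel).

6

Classical Latin: stress the penult if heavy (long vowel or closed), else the antepenult.
Weights: 5 no L, 6 bu: H, 7 ki L.
The penult (syllable 6, bu:) is heavy, so it takes stress.
Stress on syllable 6: lat.tup.di.fi.no.ˈbu:.ki.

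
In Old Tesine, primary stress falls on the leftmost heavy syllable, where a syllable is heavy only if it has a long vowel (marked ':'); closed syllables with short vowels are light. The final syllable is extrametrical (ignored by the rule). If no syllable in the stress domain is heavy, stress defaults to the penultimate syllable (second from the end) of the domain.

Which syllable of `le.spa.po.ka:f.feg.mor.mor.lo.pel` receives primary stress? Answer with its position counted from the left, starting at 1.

4

The final syllable (9, pel) is extrametrical; the stress domain is syllables 1–8.
Weights: 1 le L, 2 spa L, 3 po L, 4 ka:f H, 5 feg L, 6 mor L, 7 mor L, 8 lo L.
Heavy syllables in the domain: 4. The leftmost is syllable 4 (ka:f).
Primary stress: syllable 4 → le.spa.po.ˈka:f.feg.mor.mor.lo.pel.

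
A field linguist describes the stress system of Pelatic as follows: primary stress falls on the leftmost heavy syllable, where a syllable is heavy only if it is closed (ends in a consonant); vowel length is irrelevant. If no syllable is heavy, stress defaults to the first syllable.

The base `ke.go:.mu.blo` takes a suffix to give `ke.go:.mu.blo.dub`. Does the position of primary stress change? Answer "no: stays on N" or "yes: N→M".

yes: 1→5

Base `ke.go:.mu.blo` (4 syllables):
  Weights: 1 ke L, 2 go: L, 3 mu L, 4 blo L.
  No heavy syllable in the domain; default to the first syllable = syllable 1.
  → primary stress on syllable 1.
Suffixed `ke.go:.mu.blo.dub` (5 syllables):
  Weights: 1 ke L, 2 go: L, 3 mu L, 4 blo L, 5 dub H.
  Heavy syllables in the domain: 5. The leftmost is syllable 5 (dub).
  → primary stress on syllable 5.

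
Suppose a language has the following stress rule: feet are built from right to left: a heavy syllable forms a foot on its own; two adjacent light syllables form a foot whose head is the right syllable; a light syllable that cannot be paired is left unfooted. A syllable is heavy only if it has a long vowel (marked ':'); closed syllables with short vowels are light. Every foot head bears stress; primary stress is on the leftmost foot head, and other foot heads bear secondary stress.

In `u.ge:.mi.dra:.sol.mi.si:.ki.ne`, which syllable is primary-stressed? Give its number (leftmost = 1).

Weights: 1 u L, 2 ge: H, 3 mi L, 4 dra: H, 5 sol L, 6 mi L, 7 si: H, 8 ki L, 9 ne L.
Parse right to left (heavy = foot alone; LL = one foot; stranded L unfooted): u (ˈge:) mi (ˈdra:) (sol.ˈmi) (ˈsi:) (ki.ˈne).
Foot heads: 2, 4, 6, 7, 9.
Primary stress on the leftmost head = syllable 2.
Primary stress: syllable 2 → u.ˈge:.mi.dra:.sol.mi.si:.ki.ne.

2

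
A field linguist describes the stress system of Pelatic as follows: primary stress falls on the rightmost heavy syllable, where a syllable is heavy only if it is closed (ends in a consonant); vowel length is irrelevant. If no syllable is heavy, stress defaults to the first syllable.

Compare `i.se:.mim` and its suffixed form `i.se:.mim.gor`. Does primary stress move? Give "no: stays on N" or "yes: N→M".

yes: 3→4

Base `i.se:.mim` (3 syllables):
  Weights: 1 i L, 2 se: L, 3 mim H.
  Heavy syllables in the domain: 3. The rightmost is syllable 3 (mim).
  → primary stress on syllable 3.
Suffixed `i.se:.mim.gor` (4 syllables):
  Weights: 1 i L, 2 se: L, 3 mim H, 4 gor H.
  Heavy syllables in the domain: 3, 4. The rightmost is syllable 4 (gor).
  → primary stress on syllable 4.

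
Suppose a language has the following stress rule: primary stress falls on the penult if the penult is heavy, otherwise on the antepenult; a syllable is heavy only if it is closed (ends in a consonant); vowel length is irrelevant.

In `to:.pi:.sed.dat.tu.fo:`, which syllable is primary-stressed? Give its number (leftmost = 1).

4

Weights: 4 dat H, 5 tu L, 6 fo: L.
The penult (syllable 5, tu) is light, so stress falls on the antepenult (syllable 4, dat).
Primary stress: syllable 4 → to:.pi:.sed.ˈdat.tu.fo:.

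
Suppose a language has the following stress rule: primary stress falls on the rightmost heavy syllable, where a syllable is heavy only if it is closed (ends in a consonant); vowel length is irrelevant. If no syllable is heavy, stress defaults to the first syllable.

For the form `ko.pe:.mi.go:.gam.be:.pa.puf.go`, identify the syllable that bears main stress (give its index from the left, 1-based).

8

Weights: 1 ko L, 2 pe: L, 3 mi L, 4 go: L, 5 gam H, 6 be: L, 7 pa L, 8 puf H, 9 go L.
Heavy syllables in the domain: 5, 8. The rightmost is syllable 8 (puf).
Primary stress: syllable 8 → ko.pe:.mi.go:.gam.be:.pa.ˈpuf.go.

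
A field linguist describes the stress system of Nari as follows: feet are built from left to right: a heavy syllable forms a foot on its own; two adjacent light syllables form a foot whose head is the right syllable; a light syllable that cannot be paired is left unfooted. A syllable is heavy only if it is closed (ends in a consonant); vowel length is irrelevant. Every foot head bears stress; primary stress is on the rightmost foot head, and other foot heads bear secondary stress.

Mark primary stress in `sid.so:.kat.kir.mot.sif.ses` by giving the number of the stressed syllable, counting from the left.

7

Weights: 1 sid H, 2 so: L, 3 kat H, 4 kir H, 5 mot H, 6 sif H, 7 ses H.
Parse left to right (heavy = foot alone; LL = one foot; stranded L unfooted): (ˈsid) so: (ˈkat) (ˈkir) (ˈmot) (ˈsif) (ˈses).
Foot heads: 1, 3, 4, 5, 6, 7.
Primary stress on the rightmost head = syllable 7.
Primary stress: syllable 7 → sid.so:.kat.kir.mot.sif.ˈses.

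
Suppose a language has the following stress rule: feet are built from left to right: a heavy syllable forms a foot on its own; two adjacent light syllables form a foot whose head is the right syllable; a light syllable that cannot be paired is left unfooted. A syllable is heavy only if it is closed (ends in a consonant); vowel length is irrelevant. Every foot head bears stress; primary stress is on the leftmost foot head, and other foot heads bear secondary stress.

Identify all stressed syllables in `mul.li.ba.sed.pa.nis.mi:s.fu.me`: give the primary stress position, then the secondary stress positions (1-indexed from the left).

Weights: 1 mul H, 2 li L, 3 ba L, 4 sed H, 5 pa L, 6 nis H, 7 mi:s H, 8 fu L, 9 me L.
Parse left to right (heavy = foot alone; LL = one foot; stranded L unfooted): (ˈmul) (li.ˈba) (ˈsed) pa (ˈnis) (ˈmi:s) (fu.ˈme).
Foot heads: 1, 3, 4, 6, 7, 9.
Primary stress on the leftmost head = syllable 1.
Secondary stress on 3, 4, 6, 7, 9: ˈmul.li.ˌba.ˌsed.pa.ˌnis.ˌmi:s.fu.ˌme.

primary 1, secondary 3, 4, 6, 7, 9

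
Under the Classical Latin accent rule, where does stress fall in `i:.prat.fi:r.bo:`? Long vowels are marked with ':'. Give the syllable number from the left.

Classical Latin: stress the penult if heavy (long vowel or closed), else the antepenult.
Weights: 2 prat H, 3 fi:r H, 4 bo: H.
The penult (syllable 3, fi:r) is heavy, so it takes stress.
Stress on syllable 3: i:.prat.ˈfi:r.bo:.

3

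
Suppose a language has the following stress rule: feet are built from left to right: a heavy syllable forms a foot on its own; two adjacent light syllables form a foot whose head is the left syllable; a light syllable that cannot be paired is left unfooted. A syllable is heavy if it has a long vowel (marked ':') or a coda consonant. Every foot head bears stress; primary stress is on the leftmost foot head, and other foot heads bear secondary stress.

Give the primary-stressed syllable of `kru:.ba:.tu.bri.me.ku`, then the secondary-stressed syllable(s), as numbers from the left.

primary 1, secondary 2, 3, 5

Weights: 1 kru: H, 2 ba: H, 3 tu L, 4 bri L, 5 me L, 6 ku L.
Parse left to right (heavy = foot alone; LL = one foot; stranded L unfooted): (ˈkru:) (ˈba:) (ˈtu.bri) (ˈme.ku).
Foot heads: 1, 2, 3, 5.
Primary stress on the leftmost head = syllable 1.
Secondary stress on 2, 3, 5: ˈkru:.ˌba:.ˌtu.bri.ˌme.ku.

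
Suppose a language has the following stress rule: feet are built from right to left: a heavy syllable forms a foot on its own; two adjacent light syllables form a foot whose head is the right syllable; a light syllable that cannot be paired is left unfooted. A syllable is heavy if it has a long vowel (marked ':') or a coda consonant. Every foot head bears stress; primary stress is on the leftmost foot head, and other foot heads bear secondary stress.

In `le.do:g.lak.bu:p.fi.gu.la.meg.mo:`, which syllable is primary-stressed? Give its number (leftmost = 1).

2

Weights: 1 le L, 2 do:g H, 3 lak H, 4 bu:p H, 5 fi L, 6 gu L, 7 la L, 8 meg H, 9 mo: H.
Parse right to left (heavy = foot alone; LL = one foot; stranded L unfooted): le (ˈdo:g) (ˈlak) (ˈbu:p) fi (gu.ˈla) (ˈmeg) (ˈmo:).
Foot heads: 2, 3, 4, 7, 8, 9.
Primary stress on the leftmost head = syllable 2.
Primary stress: syllable 2 → le.ˈdo:g.lak.bu:p.fi.gu.la.meg.mo:.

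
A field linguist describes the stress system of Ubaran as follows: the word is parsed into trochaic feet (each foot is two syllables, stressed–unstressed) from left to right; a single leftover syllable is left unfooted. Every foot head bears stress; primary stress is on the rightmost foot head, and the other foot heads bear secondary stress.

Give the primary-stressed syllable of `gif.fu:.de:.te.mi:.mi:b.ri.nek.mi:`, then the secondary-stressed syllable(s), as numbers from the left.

Parse left to right into trochaic (ˈσσ) feet: (ˈgif.fu:) (ˈde:.te) (ˈmi:.mi:b) (ˈri.nek) mi:. Syllable 9 is left unfooted.
Foot heads (stressed positions): 1, 3, 5, 7.
End Rule Rightmost: primary stress on the rightmost head = syllable 7.
Secondary stress on 1, 3, 5: ˌgif.fu:.ˌde:.te.ˌmi:.mi:b.ˈri.nek.mi:.

primary 7, secondary 1, 3, 5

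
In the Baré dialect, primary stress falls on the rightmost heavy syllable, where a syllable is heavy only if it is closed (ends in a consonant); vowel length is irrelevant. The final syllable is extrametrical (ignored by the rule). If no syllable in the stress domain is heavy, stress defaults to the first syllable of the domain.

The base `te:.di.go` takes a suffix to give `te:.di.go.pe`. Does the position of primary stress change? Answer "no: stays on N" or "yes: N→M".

no: stays on 1

Base `te:.di.go` (3 syllables):
  The final syllable (3, go) is extrametrical; the stress domain is syllables 1–2.
  Weights: 1 te: L, 2 di L.
  No heavy syllable in the domain; default to the first syllable of the domain = syllable 1.
  → primary stress on syllable 1.
Suffixed `te:.di.go.pe` (4 syllables):
  The final syllable (4, pe) is extrametrical; the stress domain is syllables 1–3.
  Weights: 1 te: L, 2 di L, 3 go L.
  No heavy syllable in the domain; default to the first syllable of the domain = syllable 1.
  → primary stress on syllable 1.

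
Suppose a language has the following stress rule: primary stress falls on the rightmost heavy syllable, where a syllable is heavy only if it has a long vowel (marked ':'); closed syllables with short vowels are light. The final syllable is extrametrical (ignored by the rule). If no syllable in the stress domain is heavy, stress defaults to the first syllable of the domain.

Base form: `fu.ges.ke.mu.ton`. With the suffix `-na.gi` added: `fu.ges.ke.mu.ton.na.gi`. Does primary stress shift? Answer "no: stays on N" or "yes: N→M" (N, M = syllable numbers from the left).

no: stays on 1

Base `fu.ges.ke.mu.ton` (5 syllables):
  The final syllable (5, ton) is extrametrical; the stress domain is syllables 1–4.
  Weights: 1 fu L, 2 ges L, 3 ke L, 4 mu L.
  No heavy syllable in the domain; default to the first syllable of the domain = syllable 1.
  → primary stress on syllable 1.
Suffixed `fu.ges.ke.mu.ton.na.gi` (7 syllables):
  The final syllable (7, gi) is extrametrical; the stress domain is syllables 1–6.
  Weights: 1 fu L, 2 ges L, 3 ke L, 4 mu L, 5 ton L, 6 na L.
  No heavy syllable in the domain; default to the first syllable of the domain = syllable 1.
  → primary stress on syllable 1.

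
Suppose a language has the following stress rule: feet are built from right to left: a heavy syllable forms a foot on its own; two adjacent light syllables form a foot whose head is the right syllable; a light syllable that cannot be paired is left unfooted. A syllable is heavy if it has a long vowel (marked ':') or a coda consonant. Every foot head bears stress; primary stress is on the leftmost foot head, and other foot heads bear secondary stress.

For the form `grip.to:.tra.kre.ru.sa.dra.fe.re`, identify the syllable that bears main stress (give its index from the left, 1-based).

1

Weights: 1 grip H, 2 to: H, 3 tra L, 4 kre L, 5 ru L, 6 sa L, 7 dra L, 8 fe L, 9 re L.
Parse right to left (heavy = foot alone; LL = one foot; stranded L unfooted): (ˈgrip) (ˈto:) tra (kre.ˈru) (sa.ˈdra) (fe.ˈre).
Foot heads: 1, 2, 5, 7, 9.
Primary stress on the leftmost head = syllable 1.
Primary stress: syllable 1 → ˈgrip.to:.tra.kre.ru.sa.dra.fe.re.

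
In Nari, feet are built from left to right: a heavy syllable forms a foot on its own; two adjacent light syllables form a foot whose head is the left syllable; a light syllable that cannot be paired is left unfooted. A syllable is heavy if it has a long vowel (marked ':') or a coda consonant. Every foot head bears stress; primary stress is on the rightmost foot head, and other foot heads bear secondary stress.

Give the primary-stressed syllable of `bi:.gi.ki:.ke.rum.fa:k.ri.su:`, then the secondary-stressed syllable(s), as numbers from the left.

Weights: 1 bi: H, 2 gi L, 3 ki: H, 4 ke L, 5 rum H, 6 fa:k H, 7 ri L, 8 su: H.
Parse left to right (heavy = foot alone; LL = one foot; stranded L unfooted): (ˈbi:) gi (ˈki:) ke (ˈrum) (ˈfa:k) ri (ˈsu:).
Foot heads: 1, 3, 5, 6, 8.
Primary stress on the rightmost head = syllable 8.
Secondary stress on 1, 3, 5, 6: ˌbi:.gi.ˌki:.ke.ˌrum.ˌfa:k.ri.ˈsu:.

primary 8, secondary 1, 3, 5, 6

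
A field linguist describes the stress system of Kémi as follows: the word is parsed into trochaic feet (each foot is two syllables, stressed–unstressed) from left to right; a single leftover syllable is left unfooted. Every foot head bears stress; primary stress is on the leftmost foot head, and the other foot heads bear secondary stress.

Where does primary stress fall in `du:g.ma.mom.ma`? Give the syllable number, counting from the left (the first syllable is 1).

Parse left to right into trochaic (ˈσσ) feet: (ˈdu:g.ma) (ˈmom.ma).
Foot heads (stressed positions): 1, 3.
End Rule Leftmost: primary stress on the leftmost head = syllable 1.
Primary stress: syllable 1 → ˈdu:g.ma.mom.ma.

1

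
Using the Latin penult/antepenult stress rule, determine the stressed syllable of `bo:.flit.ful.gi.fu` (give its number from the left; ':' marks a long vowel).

3

Classical Latin: stress the penult if heavy (long vowel or closed), else the antepenult.
Weights: 3 ful H, 4 gi L, 5 fu L.
The penult (syllable 4, gi) is light, so stress falls on the antepenult (syllable 3, ful).
Stress on syllable 3: bo:.flit.ˈful.gi.fu.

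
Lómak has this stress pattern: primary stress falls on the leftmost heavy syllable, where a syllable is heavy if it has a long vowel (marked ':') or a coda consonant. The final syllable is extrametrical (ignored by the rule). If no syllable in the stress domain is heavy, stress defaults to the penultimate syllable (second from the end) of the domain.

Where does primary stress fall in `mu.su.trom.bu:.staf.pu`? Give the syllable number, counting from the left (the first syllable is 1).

3

The final syllable (6, pu) is extrametrical; the stress domain is syllables 1–5.
Weights: 1 mu L, 2 su L, 3 trom H, 4 bu: H, 5 staf H.
Heavy syllables in the domain: 3, 4, 5. The leftmost is syllable 3 (trom).
Primary stress: syllable 3 → mu.su.ˈtrom.bu:.staf.pu.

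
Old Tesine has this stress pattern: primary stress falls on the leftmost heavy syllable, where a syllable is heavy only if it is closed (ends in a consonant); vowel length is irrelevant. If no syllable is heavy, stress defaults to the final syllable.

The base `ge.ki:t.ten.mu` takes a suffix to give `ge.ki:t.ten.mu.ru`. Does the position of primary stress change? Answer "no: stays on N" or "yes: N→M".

no: stays on 2

Base `ge.ki:t.ten.mu` (4 syllables):
  Weights: 1 ge L, 2 ki:t H, 3 ten H, 4 mu L.
  Heavy syllables in the domain: 2, 3. The leftmost is syllable 2 (ki:t).
  → primary stress on syllable 2.
Suffixed `ge.ki:t.ten.mu.ru` (5 syllables):
  Weights: 1 ge L, 2 ki:t H, 3 ten H, 4 mu L, 5 ru L.
  Heavy syllables in the domain: 2, 3. The leftmost is syllable 2 (ki:t).
  → primary stress on syllable 2.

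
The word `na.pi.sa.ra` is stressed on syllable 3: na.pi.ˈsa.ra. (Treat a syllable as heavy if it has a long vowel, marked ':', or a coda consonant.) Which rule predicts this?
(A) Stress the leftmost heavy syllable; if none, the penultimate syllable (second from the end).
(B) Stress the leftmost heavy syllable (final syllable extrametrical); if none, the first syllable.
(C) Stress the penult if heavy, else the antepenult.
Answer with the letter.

Rule A → syllable 3 ✓.
Rule B → syllable 1 (observed: 3).
Rule C → syllable 2 (observed: 3).

A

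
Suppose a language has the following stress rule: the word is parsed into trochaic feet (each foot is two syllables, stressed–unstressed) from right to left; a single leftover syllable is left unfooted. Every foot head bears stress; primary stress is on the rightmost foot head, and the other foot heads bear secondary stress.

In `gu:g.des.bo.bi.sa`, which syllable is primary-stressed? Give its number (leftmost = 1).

Parse right to left into trochaic (ˈσσ) feet: gu:g (ˈdes.bo) (ˈbi.sa). Syllable 1 is left unfooted.
Foot heads (stressed positions): 2, 4.
End Rule Rightmost: primary stress on the rightmost head = syllable 4.
Primary stress: syllable 4 → gu:g.des.bo.ˈbi.sa.

4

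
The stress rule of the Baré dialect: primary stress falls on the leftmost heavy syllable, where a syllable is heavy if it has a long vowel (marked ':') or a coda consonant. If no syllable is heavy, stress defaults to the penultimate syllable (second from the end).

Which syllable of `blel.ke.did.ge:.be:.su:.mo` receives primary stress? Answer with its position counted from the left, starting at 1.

1

Weights: 1 blel H, 2 ke L, 3 did H, 4 ge: H, 5 be: H, 6 su: H, 7 mo L.
Heavy syllables in the domain: 1, 3, 4, 5, 6. The leftmost is syllable 1 (blel).
Primary stress: syllable 1 → ˈblel.ke.did.ge:.be:.su:.mo.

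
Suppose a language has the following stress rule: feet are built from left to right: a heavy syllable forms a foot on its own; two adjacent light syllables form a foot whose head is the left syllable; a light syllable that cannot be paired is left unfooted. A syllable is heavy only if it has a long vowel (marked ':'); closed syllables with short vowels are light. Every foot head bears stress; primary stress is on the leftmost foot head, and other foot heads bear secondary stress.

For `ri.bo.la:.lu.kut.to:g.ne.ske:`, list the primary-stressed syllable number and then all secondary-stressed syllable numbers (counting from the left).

primary 1, secondary 3, 4, 6, 8

Weights: 1 ri L, 2 bo L, 3 la: H, 4 lu L, 5 kut L, 6 to:g H, 7 ne L, 8 ske: H.
Parse left to right (heavy = foot alone; LL = one foot; stranded L unfooted): (ˈri.bo) (ˈla:) (ˈlu.kut) (ˈto:g) ne (ˈske:).
Foot heads: 1, 3, 4, 6, 8.
Primary stress on the leftmost head = syllable 1.
Secondary stress on 3, 4, 6, 8: ˈri.bo.ˌla:.ˌlu.kut.ˌto:g.ne.ˌske:.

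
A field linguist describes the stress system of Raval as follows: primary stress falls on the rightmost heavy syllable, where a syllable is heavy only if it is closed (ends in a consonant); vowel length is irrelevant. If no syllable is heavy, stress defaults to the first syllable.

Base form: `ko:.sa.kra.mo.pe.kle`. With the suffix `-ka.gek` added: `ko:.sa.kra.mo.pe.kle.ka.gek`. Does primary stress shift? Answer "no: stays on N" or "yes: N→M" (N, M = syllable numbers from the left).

Base `ko:.sa.kra.mo.pe.kle` (6 syllables):
  Weights: 1 ko: L, 2 sa L, 3 kra L, 4 mo L, 5 pe L, 6 kle L.
  No heavy syllable in the domain; default to the first syllable = syllable 1.
  → primary stress on syllable 1.
Suffixed `ko:.sa.kra.mo.pe.kle.ka.gek` (8 syllables):
  Weights: 1 ko: L, 2 sa L, 3 kra L, 4 mo L, 5 pe L, 6 kle L, 7 ka L, 8 gek H.
  Heavy syllables in the domain: 8. The rightmost is syllable 8 (gek).
  → primary stress on syllable 8.

yes: 1→8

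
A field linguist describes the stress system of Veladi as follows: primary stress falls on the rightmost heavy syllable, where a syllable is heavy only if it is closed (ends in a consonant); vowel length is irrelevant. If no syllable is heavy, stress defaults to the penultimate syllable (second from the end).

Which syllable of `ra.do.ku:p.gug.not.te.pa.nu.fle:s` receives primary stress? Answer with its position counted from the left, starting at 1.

9

Weights: 1 ra L, 2 do L, 3 ku:p H, 4 gug H, 5 not H, 6 te L, 7 pa L, 8 nu L, 9 fle:s H.
Heavy syllables in the domain: 3, 4, 5, 9. The rightmost is syllable 9 (fle:s).
Primary stress: syllable 9 → ra.do.ku:p.gug.not.te.pa.nu.ˈfle:s.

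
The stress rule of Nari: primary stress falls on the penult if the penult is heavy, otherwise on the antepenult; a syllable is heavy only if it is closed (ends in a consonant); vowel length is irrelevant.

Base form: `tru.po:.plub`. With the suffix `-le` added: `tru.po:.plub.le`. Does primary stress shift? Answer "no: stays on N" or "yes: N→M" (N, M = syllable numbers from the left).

yes: 1→3

Base `tru.po:.plub` (3 syllables):
  Weights: 1 tru L, 2 po: L, 3 plub H.
  The penult (syllable 2, po:) is light, so stress falls on the antepenult (syllable 1, tru).
  → primary stress on syllable 1.
Suffixed `tru.po:.plub.le` (4 syllables):
  Weights: 2 po: L, 3 plub H, 4 le L.
  The penult (syllable 3, plub) is heavy, so it takes stress.
  → primary stress on syllable 3.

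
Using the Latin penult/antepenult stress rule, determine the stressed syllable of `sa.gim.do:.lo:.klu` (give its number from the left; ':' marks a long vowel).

4

Classical Latin: stress the penult if heavy (long vowel or closed), else the antepenult.
Weights: 3 do: H, 4 lo: H, 5 klu L.
The penult (syllable 4, lo:) is heavy, so it takes stress.
Stress on syllable 4: sa.gim.do:.ˈlo:.klu.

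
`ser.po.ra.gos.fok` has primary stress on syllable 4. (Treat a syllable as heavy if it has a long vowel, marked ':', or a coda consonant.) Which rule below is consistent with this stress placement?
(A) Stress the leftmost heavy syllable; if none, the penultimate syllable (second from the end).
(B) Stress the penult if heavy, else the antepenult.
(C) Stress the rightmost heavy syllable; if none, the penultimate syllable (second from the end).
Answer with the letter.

B

Rule A → syllable 1 (observed: 4).
Rule B → syllable 4 ✓.
Rule C → syllable 5 (observed: 4).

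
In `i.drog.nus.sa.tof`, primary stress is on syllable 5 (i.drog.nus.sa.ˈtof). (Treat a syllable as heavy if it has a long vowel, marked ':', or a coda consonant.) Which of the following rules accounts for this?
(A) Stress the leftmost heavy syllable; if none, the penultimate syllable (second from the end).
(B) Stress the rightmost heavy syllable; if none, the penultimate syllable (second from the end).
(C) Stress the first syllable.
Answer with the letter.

Rule A → syllable 2 (observed: 5).
Rule B → syllable 5 ✓.
Rule C → syllable 1 (observed: 5).

B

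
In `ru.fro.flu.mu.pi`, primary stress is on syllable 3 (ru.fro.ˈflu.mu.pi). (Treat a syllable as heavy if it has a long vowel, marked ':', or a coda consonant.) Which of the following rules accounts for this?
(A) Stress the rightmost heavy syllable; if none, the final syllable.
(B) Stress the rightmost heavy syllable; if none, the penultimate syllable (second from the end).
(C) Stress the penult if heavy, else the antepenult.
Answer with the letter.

Rule A → syllable 5 (observed: 3).
Rule B → syllable 4 (observed: 3).
Rule C → syllable 3 ✓.

C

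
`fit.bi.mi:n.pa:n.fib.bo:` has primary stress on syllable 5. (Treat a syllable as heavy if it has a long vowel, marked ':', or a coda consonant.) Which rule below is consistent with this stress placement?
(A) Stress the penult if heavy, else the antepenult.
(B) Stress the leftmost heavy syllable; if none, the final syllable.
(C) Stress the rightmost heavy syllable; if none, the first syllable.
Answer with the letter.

A

Rule A → syllable 5 ✓.
Rule B → syllable 1 (observed: 5).
Rule C → syllable 6 (observed: 5).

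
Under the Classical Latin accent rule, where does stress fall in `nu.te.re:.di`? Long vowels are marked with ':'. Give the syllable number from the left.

3

Classical Latin: stress the penult if heavy (long vowel or closed), else the antepenult.
Weights: 2 te L, 3 re: H, 4 di L.
The penult (syllable 3, re:) is heavy, so it takes stress.
Stress on syllable 3: nu.te.ˈre:.di.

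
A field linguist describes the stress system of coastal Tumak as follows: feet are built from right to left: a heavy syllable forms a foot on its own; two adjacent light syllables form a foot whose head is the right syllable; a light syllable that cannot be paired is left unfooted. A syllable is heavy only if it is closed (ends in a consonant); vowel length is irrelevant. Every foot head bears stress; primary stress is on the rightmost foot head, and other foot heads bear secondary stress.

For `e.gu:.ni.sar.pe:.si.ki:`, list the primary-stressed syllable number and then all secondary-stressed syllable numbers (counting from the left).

primary 7, secondary 3, 4

Weights: 1 e L, 2 gu: L, 3 ni L, 4 sar H, 5 pe: L, 6 si L, 7 ki: L.
Parse right to left (heavy = foot alone; LL = one foot; stranded L unfooted): e (gu:.ˈni) (ˈsar) pe: (si.ˈki:).
Foot heads: 3, 4, 7.
Primary stress on the rightmost head = syllable 7.
Secondary stress on 3, 4: e.gu:.ˌni.ˌsar.pe:.si.ˈki:.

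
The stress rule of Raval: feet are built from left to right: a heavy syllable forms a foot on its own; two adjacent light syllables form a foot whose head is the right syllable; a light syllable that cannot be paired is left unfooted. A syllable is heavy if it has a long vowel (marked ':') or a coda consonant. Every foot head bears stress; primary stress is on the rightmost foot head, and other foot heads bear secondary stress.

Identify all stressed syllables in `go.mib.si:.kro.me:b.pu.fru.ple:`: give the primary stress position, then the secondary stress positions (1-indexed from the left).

primary 8, secondary 2, 3, 5, 7

Weights: 1 go L, 2 mib H, 3 si: H, 4 kro L, 5 me:b H, 6 pu L, 7 fru L, 8 ple: H.
Parse left to right (heavy = foot alone; LL = one foot; stranded L unfooted): go (ˈmib) (ˈsi:) kro (ˈme:b) (pu.ˈfru) (ˈple:).
Foot heads: 2, 3, 5, 7, 8.
Primary stress on the rightmost head = syllable 8.
Secondary stress on 2, 3, 5, 7: go.ˌmib.ˌsi:.kro.ˌme:b.pu.ˌfru.ˈple:.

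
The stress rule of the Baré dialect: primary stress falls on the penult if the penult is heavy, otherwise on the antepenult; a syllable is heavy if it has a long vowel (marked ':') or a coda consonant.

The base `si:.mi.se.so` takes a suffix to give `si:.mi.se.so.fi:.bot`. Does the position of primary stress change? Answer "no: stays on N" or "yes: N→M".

Base `si:.mi.se.so` (4 syllables):
  Weights: 2 mi L, 3 se L, 4 so L.
  The penult (syllable 3, se) is light, so stress falls on the antepenult (syllable 2, mi).
  → primary stress on syllable 2.
Suffixed `si:.mi.se.so.fi:.bot` (6 syllables):
  Weights: 4 so L, 5 fi: H, 6 bot H.
  The penult (syllable 5, fi:) is heavy, so it takes stress.
  → primary stress on syllable 5.

yes: 2→5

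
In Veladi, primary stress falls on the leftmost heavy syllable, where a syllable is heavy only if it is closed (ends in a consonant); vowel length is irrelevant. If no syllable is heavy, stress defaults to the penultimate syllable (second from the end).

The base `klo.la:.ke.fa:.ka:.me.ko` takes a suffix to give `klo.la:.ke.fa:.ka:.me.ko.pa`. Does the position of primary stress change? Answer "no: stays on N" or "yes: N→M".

yes: 6→7

Base `klo.la:.ke.fa:.ka:.me.ko` (7 syllables):
  Weights: 1 klo L, 2 la: L, 3 ke L, 4 fa: L, 5 ka: L, 6 me L, 7 ko L.
  No heavy syllable in the domain; default to the penultimate syllable (second from the end) = syllable 6.
  → primary stress on syllable 6.
Suffixed `klo.la:.ke.fa:.ka:.me.ko.pa` (8 syllables):
  Weights: 1 klo L, 2 la: L, 3 ke L, 4 fa: L, 5 ka: L, 6 me L, 7 ko L, 8 pa L.
  No heavy syllable in the domain; default to the penultimate syllable (second from the end) = syllable 7.
  → primary stress on syllable 7.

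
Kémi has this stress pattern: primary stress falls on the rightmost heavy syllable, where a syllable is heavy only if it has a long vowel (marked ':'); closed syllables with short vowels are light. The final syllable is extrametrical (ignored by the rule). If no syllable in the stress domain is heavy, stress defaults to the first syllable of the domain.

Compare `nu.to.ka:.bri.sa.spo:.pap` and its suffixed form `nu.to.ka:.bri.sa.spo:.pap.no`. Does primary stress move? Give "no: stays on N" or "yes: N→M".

Base `nu.to.ka:.bri.sa.spo:.pap` (7 syllables):
  The final syllable (7, pap) is extrametrical; the stress domain is syllables 1–6.
  Weights: 1 nu L, 2 to L, 3 ka: H, 4 bri L, 5 sa L, 6 spo: H.
  Heavy syllables in the domain: 3, 6. The rightmost is syllable 6 (spo:).
  → primary stress on syllable 6.
Suffixed `nu.to.ka:.bri.sa.spo:.pap.no` (8 syllables):
  The final syllable (8, no) is extrametrical; the stress domain is syllables 1–7.
  Weights: 1 nu L, 2 to L, 3 ka: H, 4 bri L, 5 sa L, 6 spo: H, 7 pap L.
  Heavy syllables in the domain: 3, 6. The rightmost is syllable 6 (spo:).
  → primary stress on syllable 6.

no: stays on 6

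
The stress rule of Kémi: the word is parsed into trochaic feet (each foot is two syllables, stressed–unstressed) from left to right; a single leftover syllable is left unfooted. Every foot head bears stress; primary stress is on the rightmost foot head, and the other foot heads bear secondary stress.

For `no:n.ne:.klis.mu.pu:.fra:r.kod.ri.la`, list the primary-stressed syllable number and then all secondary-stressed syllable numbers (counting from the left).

primary 7, secondary 1, 3, 5

Parse left to right into trochaic (ˈσσ) feet: (ˈno:n.ne:) (ˈklis.mu) (ˈpu:.fra:r) (ˈkod.ri) la. Syllable 9 is left unfooted.
Foot heads (stressed positions): 1, 3, 5, 7.
End Rule Rightmost: primary stress on the rightmost head = syllable 7.
Secondary stress on 1, 3, 5: ˌno:n.ne:.ˌklis.mu.ˌpu:.fra:r.ˈkod.ri.la.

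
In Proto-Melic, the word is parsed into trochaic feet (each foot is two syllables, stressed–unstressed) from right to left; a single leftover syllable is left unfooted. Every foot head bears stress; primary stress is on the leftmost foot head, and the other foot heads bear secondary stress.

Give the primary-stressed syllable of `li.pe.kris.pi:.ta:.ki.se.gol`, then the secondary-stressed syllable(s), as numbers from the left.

Parse right to left into trochaic (ˈσσ) feet: (ˈli.pe) (ˈkris.pi:) (ˈta:.ki) (ˈse.gol).
Foot heads (stressed positions): 1, 3, 5, 7.
End Rule Leftmost: primary stress on the leftmost head = syllable 1.
Secondary stress on 3, 5, 7: ˈli.pe.ˌkris.pi:.ˌta:.ki.ˌse.gol.

primary 1, secondary 3, 5, 7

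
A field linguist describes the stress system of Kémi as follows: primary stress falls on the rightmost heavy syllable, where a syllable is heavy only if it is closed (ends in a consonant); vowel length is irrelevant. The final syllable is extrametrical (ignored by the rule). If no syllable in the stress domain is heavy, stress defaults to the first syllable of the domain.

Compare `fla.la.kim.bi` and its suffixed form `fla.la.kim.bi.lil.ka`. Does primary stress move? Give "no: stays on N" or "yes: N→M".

Base `fla.la.kim.bi` (4 syllables):
  The final syllable (4, bi) is extrametrical; the stress domain is syllables 1–3.
  Weights: 1 fla L, 2 la L, 3 kim H.
  Heavy syllables in the domain: 3. The rightmost is syllable 3 (kim).
  → primary stress on syllable 3.
Suffixed `fla.la.kim.bi.lil.ka` (6 syllables):
  The final syllable (6, ka) is extrametrical; the stress domain is syllables 1–5.
  Weights: 1 fla L, 2 la L, 3 kim H, 4 bi L, 5 lil H.
  Heavy syllables in the domain: 3, 5. The rightmost is syllable 5 (lil).
  → primary stress on syllable 5.

yes: 3→5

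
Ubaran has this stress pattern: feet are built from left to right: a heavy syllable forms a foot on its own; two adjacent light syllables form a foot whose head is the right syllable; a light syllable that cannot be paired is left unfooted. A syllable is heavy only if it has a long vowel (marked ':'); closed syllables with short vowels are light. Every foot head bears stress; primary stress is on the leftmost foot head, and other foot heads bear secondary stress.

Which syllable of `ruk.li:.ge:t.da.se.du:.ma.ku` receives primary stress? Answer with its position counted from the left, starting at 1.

2

Weights: 1 ruk L, 2 li: H, 3 ge:t H, 4 da L, 5 se L, 6 du: H, 7 ma L, 8 ku L.
Parse left to right (heavy = foot alone; LL = one foot; stranded L unfooted): ruk (ˈli:) (ˈge:t) (da.ˈse) (ˈdu:) (ma.ˈku).
Foot heads: 2, 3, 5, 6, 8.
Primary stress on the leftmost head = syllable 2.
Primary stress: syllable 2 → ruk.ˈli:.ge:t.da.se.du:.ma.ku.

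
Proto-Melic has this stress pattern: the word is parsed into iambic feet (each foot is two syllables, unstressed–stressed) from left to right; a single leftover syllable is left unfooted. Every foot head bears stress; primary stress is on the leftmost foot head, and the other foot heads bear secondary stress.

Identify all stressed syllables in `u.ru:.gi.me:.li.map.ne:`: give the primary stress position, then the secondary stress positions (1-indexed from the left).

Parse left to right into iambic (σˈσ) feet: (u.ˈru:) (gi.ˈme:) (li.ˈmap) ne:. Syllable 7 is left unfooted.
Foot heads (stressed positions): 2, 4, 6.
End Rule Leftmost: primary stress on the leftmost head = syllable 2.
Secondary stress on 4, 6: u.ˈru:.gi.ˌme:.li.ˌmap.ne:.

primary 2, secondary 4, 6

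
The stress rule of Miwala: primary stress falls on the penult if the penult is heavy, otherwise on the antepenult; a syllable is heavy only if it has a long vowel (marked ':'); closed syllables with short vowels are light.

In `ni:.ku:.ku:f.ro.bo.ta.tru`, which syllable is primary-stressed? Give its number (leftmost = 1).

5

Weights: 5 bo L, 6 ta L, 7 tru L.
The penult (syllable 6, ta) is light, so stress falls on the antepenult (syllable 5, bo).
Primary stress: syllable 5 → ni:.ku:.ku:f.ro.ˈbo.ta.tru.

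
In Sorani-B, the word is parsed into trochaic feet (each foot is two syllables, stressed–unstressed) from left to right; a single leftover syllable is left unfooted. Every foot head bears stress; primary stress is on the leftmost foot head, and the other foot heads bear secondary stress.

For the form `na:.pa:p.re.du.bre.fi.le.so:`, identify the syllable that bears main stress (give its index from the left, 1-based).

1

Parse left to right into trochaic (ˈσσ) feet: (ˈna:.pa:p) (ˈre.du) (ˈbre.fi) (ˈle.so:).
Foot heads (stressed positions): 1, 3, 5, 7.
End Rule Leftmost: primary stress on the leftmost head = syllable 1.
Primary stress: syllable 1 → ˈna:.pa:p.re.du.bre.fi.le.so:.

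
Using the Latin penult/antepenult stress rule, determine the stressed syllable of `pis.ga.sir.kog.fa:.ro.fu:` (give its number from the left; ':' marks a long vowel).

Classical Latin: stress the penult if heavy (long vowel or closed), else the antepenult.
Weights: 5 fa: H, 6 ro L, 7 fu: H.
The penult (syllable 6, ro) is light, so stress falls on the antepenult (syllable 5, fa:).
Stress on syllable 5: pis.ga.sir.kog.ˈfa:.ro.fu:.

5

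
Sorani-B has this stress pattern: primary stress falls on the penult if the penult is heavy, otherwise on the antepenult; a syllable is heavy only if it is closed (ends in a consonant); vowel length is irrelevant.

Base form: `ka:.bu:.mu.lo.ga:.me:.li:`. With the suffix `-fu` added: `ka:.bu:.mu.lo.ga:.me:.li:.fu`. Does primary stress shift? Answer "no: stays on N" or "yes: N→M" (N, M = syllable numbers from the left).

yes: 5→6

Base `ka:.bu:.mu.lo.ga:.me:.li:` (7 syllables):
  Weights: 5 ga: L, 6 me: L, 7 li: L.
  The penult (syllable 6, me:) is light, so stress falls on the antepenult (syllable 5, ga:).
  → primary stress on syllable 5.
Suffixed `ka:.bu:.mu.lo.ga:.me:.li:.fu` (8 syllables):
  Weights: 6 me: L, 7 li: L, 8 fu L.
  The penult (syllable 7, li:) is light, so stress falls on the antepenult (syllable 6, me:).
  → primary stress on syllable 6.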